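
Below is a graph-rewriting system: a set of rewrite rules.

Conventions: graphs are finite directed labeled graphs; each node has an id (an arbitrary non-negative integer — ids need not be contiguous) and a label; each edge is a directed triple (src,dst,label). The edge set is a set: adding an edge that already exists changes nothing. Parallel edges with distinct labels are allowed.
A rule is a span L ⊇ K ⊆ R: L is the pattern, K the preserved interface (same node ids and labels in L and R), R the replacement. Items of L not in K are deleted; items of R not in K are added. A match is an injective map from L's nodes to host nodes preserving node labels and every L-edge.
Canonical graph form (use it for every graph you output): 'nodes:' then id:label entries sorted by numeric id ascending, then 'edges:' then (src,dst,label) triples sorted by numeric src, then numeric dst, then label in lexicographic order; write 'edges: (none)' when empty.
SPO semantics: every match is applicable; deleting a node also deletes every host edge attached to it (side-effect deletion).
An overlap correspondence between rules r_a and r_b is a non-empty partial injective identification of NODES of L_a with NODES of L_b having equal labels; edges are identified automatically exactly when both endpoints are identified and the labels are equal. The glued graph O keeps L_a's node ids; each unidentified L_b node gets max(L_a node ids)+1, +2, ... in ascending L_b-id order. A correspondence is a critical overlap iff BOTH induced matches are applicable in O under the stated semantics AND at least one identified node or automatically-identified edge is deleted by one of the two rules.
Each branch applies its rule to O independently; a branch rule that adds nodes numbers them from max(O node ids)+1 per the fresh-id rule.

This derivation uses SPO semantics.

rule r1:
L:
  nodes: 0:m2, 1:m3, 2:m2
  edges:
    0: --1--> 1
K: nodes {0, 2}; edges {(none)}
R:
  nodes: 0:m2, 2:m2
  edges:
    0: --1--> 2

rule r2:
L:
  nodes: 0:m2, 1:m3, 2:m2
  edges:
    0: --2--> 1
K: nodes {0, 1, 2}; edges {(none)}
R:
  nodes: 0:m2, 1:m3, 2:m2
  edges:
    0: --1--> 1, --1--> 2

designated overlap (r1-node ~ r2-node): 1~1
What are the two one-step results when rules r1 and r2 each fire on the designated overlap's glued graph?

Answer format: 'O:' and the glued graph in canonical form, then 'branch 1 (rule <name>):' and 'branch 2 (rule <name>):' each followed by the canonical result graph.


O:
nodes: 0:m2, 1:m3, 2:m2, 3:m2, 4:m2
edges: (0,1,1); (3,1,2)
branch 1 (rule r1):
nodes: 0:m2, 2:m2, 3:m2, 4:m2
edges: (0,2,1)
branch 2 (rule r2):
nodes: 0:m2, 1:m3, 2:m2, 3:m2, 4:m2
edges: (0,1,1); (3,1,1); (3,4,1)


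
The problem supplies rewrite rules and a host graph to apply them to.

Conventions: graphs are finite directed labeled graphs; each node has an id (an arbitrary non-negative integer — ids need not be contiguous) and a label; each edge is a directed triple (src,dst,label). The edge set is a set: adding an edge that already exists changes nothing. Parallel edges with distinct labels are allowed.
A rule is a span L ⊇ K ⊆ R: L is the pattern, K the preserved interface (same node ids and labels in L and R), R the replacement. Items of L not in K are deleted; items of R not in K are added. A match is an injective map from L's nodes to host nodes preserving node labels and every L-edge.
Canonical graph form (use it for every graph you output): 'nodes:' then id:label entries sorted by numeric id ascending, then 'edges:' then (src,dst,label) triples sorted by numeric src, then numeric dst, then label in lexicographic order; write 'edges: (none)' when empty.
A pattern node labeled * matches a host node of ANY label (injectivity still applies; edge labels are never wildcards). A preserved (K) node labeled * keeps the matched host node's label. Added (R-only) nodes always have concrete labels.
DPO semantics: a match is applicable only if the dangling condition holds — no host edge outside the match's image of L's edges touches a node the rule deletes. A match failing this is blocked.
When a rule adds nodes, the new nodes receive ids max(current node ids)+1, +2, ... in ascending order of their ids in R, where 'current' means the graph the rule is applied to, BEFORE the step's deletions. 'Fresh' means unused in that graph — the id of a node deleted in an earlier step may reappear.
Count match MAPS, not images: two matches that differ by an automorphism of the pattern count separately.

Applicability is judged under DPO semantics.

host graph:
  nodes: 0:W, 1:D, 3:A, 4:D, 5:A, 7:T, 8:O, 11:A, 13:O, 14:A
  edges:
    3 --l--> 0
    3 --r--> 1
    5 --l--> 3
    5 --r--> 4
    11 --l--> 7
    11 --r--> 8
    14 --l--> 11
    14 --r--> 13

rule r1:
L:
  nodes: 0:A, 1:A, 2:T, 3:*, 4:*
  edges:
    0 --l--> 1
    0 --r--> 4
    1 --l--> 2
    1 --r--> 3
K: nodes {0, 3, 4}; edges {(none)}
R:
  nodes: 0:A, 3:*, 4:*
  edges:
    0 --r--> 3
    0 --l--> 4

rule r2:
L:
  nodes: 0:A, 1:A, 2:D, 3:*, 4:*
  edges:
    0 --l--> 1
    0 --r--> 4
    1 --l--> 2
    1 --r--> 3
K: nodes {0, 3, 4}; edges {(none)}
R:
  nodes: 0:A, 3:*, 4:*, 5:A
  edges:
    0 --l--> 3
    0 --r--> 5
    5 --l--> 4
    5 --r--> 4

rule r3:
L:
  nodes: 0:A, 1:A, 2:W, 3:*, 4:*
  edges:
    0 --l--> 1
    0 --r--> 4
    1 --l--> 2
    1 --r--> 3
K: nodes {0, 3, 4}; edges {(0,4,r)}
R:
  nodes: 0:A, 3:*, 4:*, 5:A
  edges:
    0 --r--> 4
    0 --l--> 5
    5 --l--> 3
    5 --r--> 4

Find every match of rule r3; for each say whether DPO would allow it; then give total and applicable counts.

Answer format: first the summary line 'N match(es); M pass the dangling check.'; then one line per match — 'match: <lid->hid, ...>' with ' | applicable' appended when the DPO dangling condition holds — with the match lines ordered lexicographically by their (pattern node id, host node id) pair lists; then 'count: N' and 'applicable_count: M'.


1 match(es); 1 pass the dangling check.
match: 0->5, 1->3, 2->0, 3->1, 4->4 | applicable
count: 1
applicable_count: 1


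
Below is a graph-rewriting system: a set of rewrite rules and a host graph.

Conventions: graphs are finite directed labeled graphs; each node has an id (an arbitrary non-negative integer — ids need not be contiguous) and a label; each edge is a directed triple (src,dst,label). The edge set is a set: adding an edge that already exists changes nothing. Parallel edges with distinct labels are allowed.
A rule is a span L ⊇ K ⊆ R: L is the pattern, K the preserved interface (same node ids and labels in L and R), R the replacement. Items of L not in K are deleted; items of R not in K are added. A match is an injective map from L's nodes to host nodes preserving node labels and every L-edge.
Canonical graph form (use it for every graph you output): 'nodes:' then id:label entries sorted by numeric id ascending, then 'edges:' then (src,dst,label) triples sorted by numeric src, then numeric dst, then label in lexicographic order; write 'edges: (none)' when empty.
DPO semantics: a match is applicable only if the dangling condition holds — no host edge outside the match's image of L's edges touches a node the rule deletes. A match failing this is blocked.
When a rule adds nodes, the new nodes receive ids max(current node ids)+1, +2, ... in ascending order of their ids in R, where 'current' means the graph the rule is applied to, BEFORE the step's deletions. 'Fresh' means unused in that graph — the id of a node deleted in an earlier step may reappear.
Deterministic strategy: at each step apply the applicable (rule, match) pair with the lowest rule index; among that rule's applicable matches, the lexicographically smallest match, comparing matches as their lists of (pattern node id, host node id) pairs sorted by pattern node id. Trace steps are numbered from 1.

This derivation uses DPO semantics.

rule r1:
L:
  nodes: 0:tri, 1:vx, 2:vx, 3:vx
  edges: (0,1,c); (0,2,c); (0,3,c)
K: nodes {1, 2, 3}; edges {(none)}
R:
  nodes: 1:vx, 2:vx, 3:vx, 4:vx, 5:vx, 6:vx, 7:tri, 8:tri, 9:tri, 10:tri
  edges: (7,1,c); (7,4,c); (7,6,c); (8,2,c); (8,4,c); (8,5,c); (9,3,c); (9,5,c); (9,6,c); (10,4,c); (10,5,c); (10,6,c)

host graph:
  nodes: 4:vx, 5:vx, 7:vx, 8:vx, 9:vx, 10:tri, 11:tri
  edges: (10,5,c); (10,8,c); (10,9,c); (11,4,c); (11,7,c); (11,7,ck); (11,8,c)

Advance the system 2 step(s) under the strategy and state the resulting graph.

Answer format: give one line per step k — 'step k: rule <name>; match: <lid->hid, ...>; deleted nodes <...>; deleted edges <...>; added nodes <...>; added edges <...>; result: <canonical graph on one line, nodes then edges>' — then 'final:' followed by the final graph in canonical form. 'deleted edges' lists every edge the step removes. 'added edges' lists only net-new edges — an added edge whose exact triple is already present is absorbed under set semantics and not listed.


step 1: rule r1; match: 0->10, 1->5, 2->8, 3->9; deleted nodes 10; deleted edges (10,5,c); (10,8,c); (10,9,c); added nodes 12, 13, 14, 15, 16, 17, 18; added edges (15,5,c); (15,12,c); (15,14,c); (16,8,c); (16,12,c); (16,13,c); (17,9,c); (17,13,c); (17,14,c); (18,12,c); (18,13,c); (18,14,c); result: nodes: 4:vx, 5:vx, 7:vx, 8:vx, 9:vx, 11:tri, 12:vx, 13:vx, 14:vx, 15:tri, 16:tri, 17:tri, 18:tri edges: (11,4,c); (11,7,c); (11,7,ck); (11,8,c); (15,5,c); (15,12,c); (15,14,c); (16,8,c); (16,12,c); (16,13,c); (17,9,c); (17,13,c); (17,14,c); (18,12,c); (18,13,c); (18,14,c)
step 2: rule r1; match: 0->15, 1->5, 2->12, 3->14; deleted nodes 15; deleted edges (15,5,c); (15,12,c); (15,14,c); added nodes 19, 20, 21, 22, 23, 24, 25; added edges (22,5,c); (22,19,c); (22,21,c); (23,12,c); (23,19,c); (23,20,c); (24,14,c); (24,20,c); (24,21,c); (25,19,c); (25,20,c); (25,21,c); result: nodes: 4:vx, 5:vx, 7:vx, 8:vx, 9:vx, 11:tri, 12:vx, 13:vx, 14:vx, 16:tri, 17:tri, 18:tri, 19:vx, 20:vx, 21:vx, 22:tri, 23:tri, 24:tri, 25:tri edges: (11,4,c); (11,7,c); (11,7,ck); (11,8,c); (16,8,c); (16,12,c); (16,13,c); (17,9,c); (17,13,c); (17,14,c); (18,12,c); (18,13,c); (18,14,c); (22,5,c); (22,19,c); (22,21,c); (23,12,c); (23,19,c); (23,20,c); (24,14,c); (24,20,c); (24,21,c); (25,19,c); (25,20,c); (25,21,c)
final:
nodes: 4:vx, 5:vx, 7:vx, 8:vx, 9:vx, 11:tri, 12:vx, 13:vx, 14:vx, 16:tri, 17:tri, 18:tri, 19:vx, 20:vx, 21:vx, 22:tri, 23:tri, 24:tri, 25:tri
edges: (11,4,c); (11,7,c); (11,7,ck); (11,8,c); (16,8,c); (16,12,c); (16,13,c); (17,9,c); (17,13,c); (17,14,c); (18,12,c); (18,13,c); (18,14,c); (22,5,c); (22,19,c); (22,21,c); (23,12,c); (23,19,c); (23,20,c); (24,14,c); (24,20,c); (24,21,c); (25,19,c); (25,20,c); (25,21,c)


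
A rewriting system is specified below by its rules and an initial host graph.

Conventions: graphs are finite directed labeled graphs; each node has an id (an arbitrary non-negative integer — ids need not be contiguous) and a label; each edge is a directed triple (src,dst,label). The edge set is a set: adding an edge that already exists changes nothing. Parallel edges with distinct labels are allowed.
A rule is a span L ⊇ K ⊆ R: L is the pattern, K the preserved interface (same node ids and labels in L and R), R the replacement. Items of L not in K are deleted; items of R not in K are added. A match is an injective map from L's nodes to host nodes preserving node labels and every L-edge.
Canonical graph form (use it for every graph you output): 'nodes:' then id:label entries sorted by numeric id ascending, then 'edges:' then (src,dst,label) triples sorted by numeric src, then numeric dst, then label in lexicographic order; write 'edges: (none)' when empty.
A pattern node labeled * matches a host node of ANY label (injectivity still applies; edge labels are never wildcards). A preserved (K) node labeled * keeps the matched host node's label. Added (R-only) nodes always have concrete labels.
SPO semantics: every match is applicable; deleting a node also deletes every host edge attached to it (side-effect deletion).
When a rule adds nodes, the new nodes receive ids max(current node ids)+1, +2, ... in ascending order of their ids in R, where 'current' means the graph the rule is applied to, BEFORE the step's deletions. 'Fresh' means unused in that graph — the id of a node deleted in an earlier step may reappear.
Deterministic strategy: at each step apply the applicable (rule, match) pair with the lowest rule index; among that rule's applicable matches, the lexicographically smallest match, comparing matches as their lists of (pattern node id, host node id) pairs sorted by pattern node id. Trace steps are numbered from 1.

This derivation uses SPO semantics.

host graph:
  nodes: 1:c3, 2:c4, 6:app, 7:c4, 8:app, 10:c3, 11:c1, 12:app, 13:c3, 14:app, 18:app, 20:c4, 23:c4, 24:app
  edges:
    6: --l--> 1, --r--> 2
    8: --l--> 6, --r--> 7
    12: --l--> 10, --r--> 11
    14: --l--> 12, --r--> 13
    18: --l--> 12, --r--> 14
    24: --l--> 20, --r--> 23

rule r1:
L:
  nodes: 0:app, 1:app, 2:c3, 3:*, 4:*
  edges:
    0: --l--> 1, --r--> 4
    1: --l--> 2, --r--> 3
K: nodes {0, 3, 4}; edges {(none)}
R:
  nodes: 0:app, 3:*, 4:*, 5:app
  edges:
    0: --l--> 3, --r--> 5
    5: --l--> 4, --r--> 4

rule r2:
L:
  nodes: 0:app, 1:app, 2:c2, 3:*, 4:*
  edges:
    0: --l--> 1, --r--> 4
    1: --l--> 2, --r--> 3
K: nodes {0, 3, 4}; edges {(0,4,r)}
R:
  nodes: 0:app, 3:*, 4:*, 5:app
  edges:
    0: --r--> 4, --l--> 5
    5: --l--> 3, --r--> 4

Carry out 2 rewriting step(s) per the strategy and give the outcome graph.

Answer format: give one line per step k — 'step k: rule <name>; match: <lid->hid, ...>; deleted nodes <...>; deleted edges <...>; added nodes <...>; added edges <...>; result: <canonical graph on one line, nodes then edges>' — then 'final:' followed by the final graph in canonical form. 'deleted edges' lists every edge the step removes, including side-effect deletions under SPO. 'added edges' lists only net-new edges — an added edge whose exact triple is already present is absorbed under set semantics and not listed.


step 1: rule r1; match: 0->8, 1->6, 2->1, 3->2, 4->7; deleted nodes 1, 6; deleted edges (6,1,l); (6,2,r); (8,6,l); (8,7,r); added nodes 25; added edges (8,2,l); (8,25,r); (25,7,l); (25,7,r); result: nodes: 2:c4, 7:c4, 8:app, 10:c3, 11:c1, 12:app, 13:c3, 14:app, 18:app, 20:c4, 23:c4, 24:app, 25:app edges: (8,2,l); (8,25,r); (12,10,l); (12,11,r); (14,12,l); (14,13,r); (18,12,l); (18,14,r); (24,20,l); (24,23,r); (25,7,l); (25,7,r)
step 2: rule r1; match: 0->14, 1->12, 2->10, 3->11, 4->13; deleted nodes 10, 12; deleted edges (12,10,l); (12,11,r); (14,12,l); (14,13,r); (18,12,l); added nodes 26; added edges (14,11,l); (14,26,r); (26,13,l); (26,13,r); result: nodes: 2:c4, 7:c4, 8:app, 11:c1, 13:c3, 14:app, 18:app, 20:c4, 23:c4, 24:app, 25:app, 26:app edges: (8,2,l); (8,25,r); (14,11,l); (14,26,r); (18,14,r); (24,20,l); (24,23,r); (25,7,l); (25,7,r); (26,13,l); (26,13,r)
final:
nodes: 2:c4, 7:c4, 8:app, 11:c1, 13:c3, 14:app, 18:app, 20:c4, 23:c4, 24:app, 25:app, 26:app
edges: (8,2,l); (8,25,r); (14,11,l); (14,26,r); (18,14,r); (24,20,l); (24,23,r); (25,7,l); (25,7,r); (26,13,l); (26,13,r)


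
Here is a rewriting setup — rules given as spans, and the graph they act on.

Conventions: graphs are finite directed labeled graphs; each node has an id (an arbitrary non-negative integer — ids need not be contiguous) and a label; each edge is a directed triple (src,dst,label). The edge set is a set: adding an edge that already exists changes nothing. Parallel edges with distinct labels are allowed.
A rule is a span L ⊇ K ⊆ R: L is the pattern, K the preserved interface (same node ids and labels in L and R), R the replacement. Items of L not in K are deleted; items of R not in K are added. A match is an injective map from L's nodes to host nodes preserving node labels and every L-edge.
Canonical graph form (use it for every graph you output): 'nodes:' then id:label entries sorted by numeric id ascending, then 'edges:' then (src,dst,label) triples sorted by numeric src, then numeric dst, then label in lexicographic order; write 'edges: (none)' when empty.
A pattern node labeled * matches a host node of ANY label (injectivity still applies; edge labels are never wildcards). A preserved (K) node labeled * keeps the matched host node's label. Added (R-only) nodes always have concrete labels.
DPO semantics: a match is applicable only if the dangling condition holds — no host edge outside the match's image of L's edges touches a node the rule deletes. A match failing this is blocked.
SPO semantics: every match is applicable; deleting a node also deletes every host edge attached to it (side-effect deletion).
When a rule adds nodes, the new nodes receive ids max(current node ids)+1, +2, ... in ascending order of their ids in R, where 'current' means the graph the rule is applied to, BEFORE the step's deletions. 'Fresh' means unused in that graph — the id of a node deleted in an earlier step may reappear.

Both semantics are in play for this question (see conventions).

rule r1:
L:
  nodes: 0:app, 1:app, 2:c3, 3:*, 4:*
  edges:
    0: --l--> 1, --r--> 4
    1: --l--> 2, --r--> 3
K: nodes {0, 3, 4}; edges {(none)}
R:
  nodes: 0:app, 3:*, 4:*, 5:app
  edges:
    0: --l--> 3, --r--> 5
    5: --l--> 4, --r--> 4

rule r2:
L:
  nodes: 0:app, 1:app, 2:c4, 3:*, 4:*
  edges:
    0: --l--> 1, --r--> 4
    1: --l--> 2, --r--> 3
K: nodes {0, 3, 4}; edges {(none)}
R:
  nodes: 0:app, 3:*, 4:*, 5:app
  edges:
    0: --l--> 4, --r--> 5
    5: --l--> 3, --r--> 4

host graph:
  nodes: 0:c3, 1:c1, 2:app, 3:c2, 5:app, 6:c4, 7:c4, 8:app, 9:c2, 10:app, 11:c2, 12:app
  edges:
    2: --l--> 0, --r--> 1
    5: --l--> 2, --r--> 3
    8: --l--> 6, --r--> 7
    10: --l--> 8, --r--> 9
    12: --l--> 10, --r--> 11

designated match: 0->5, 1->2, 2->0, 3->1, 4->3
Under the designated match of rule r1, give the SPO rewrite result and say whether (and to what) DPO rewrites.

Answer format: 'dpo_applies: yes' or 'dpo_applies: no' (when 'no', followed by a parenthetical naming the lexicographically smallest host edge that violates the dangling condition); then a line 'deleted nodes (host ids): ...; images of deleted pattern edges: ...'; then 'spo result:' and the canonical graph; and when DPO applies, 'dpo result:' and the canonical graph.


dpo_applies: yes
deleted nodes (host ids): 0, 2; images of deleted pattern edges: (2,0,l); (2,1,r); (5,2,l); (5,3,r)
spo result:
nodes: 1:c1, 3:c2, 5:app, 6:c4, 7:c4, 8:app, 9:c2, 10:app, 11:c2, 12:app, 13:app
edges: (5,1,l); (5,13,r); (8,6,l); (8,7,r); (10,8,l); (10,9,r); (12,10,l); (12,11,r); (13,3,l); (13,3,r)
dpo result:
nodes: 1:c1, 3:c2, 5:app, 6:c4, 7:c4, 8:app, 9:c2, 10:app, 11:c2, 12:app, 13:app
edges: (5,1,l); (5,13,r); (8,6,l); (8,7,r); (10,8,l); (10,9,r); (12,10,l); (12,11,r); (13,3,l); (13,3,r)


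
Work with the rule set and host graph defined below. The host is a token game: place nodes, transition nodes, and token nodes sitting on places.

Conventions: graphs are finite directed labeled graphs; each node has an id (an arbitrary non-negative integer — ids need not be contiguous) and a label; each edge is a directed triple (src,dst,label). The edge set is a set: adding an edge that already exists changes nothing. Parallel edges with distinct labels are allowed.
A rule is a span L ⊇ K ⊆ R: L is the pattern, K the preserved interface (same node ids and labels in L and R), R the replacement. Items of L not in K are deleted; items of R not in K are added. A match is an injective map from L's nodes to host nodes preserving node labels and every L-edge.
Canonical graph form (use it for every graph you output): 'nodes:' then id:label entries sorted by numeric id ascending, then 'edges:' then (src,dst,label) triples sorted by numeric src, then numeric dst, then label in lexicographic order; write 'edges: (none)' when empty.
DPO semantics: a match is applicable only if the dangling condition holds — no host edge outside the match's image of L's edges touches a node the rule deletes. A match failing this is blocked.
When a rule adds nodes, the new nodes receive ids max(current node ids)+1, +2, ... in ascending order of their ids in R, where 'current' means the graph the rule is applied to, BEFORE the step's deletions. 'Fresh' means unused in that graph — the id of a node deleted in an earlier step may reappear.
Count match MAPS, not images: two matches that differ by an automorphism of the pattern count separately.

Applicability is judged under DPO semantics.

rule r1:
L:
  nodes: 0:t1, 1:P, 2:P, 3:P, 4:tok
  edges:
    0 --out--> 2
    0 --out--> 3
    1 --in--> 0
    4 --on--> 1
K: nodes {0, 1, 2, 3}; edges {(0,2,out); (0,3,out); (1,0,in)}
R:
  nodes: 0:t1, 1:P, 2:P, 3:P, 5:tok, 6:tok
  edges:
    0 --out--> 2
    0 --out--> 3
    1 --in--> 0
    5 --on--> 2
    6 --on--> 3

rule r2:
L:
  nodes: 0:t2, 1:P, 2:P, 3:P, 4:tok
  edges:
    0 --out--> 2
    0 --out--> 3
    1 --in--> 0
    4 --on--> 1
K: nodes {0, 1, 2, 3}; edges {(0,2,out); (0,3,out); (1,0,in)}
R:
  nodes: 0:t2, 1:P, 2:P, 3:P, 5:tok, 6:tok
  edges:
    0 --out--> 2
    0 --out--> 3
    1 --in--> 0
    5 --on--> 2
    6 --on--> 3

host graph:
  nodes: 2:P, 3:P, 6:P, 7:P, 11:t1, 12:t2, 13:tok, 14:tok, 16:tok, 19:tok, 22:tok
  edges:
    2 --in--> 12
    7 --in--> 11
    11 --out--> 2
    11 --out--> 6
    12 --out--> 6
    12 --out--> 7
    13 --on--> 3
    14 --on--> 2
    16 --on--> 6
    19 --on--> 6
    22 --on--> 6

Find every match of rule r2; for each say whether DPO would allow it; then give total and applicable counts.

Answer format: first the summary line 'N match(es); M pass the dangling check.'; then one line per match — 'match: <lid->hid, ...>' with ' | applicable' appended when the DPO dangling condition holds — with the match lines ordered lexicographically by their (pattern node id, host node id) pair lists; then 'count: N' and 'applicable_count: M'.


2 match(es); 2 pass the dangling check.
match: 0->12, 1->2, 2->6, 3->7, 4->14 | applicable
match: 0->12, 1->2, 2->7, 3->6, 4->14 | applicable
count: 2
applicable_count: 2


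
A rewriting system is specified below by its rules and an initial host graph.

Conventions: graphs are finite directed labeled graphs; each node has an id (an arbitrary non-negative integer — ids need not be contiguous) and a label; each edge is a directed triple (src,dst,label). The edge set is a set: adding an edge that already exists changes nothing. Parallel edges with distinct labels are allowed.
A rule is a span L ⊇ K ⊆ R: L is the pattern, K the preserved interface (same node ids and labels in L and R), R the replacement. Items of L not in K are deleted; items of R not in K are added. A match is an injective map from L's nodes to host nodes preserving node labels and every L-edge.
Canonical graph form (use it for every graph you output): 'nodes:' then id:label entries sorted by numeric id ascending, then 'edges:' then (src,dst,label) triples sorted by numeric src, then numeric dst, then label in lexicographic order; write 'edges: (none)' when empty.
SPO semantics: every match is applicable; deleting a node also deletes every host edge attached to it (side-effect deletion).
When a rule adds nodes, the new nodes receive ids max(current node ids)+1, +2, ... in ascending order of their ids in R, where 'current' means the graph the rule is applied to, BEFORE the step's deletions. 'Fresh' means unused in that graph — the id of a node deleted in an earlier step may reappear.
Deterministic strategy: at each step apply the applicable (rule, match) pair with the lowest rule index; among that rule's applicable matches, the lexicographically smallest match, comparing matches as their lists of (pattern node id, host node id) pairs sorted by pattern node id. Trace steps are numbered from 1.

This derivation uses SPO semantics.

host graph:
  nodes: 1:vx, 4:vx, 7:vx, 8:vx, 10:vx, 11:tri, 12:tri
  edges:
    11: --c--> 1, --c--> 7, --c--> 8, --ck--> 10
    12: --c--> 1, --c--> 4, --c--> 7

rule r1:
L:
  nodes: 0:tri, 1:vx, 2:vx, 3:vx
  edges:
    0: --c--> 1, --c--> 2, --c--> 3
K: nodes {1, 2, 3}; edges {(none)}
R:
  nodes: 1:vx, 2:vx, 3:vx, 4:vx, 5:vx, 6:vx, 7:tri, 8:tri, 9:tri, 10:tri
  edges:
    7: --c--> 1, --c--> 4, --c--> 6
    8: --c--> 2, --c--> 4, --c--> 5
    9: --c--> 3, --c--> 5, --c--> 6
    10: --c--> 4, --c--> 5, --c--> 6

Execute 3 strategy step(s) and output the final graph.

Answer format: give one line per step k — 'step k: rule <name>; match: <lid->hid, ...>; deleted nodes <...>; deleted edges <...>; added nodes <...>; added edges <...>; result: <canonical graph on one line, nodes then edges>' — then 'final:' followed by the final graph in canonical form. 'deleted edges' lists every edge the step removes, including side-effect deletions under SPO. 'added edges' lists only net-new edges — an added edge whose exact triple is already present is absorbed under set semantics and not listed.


step 1: rule r1; match: 0->11, 1->1, 2->7, 3->8; deleted nodes 11; deleted edges (11,1,c); (11,7,c); (11,8,c); (11,10,ck); added nodes 13, 14, 15, 16, 17, 18, 19; added edges (16,1,c); (16,13,c); (16,15,c); (17,7,c); (17,13,c); (17,14,c); (18,8,c); (18,14,c); (18,15,c); (19,13,c); (19,14,c); (19,15,c); result: nodes: 1:vx, 4:vx, 7:vx, 8:vx, 10:vx, 12:tri, 13:vx, 14:vx, 15:vx, 16:tri, 17:tri, 18:tri, 19:tri edges: (12,1,c); (12,4,c); (12,7,c); (16,1,c); (16,13,c); (16,15,c); (17,7,c); (17,13,c); (17,14,c); (18,8,c); (18,14,c); (18,15,c); (19,13,c); (19,14,c); (19,15,c)
step 2: rule r1; match: 0->12, 1->1, 2->4, 3->7; deleted nodes 12; deleted edges (12,1,c); (12,4,c); (12,7,c); added nodes 20, 21, 22, 23, 24, 25, 26; added edges (23,1,c); (23,20,c); (23,22,c); (24,4,c); (24,20,c); (24,21,c); (25,7,c); (25,21,c); (25,22,c); (26,20,c); (26,21,c); (26,22,c); result: nodes: 1:vx, 4:vx, 7:vx, 8:vx, 10:vx, 13:vx, 14:vx, 15:vx, 16:tri, 17:tri, 18:tri, 19:tri, 20:vx, 21:vx, 22:vx, 23:tri, 24:tri, 25:tri, 26:tri edges: (16,1,c); (16,13,c); (16,15,c); (17,7,c); (17,13,c); (17,14,c); (18,8,c); (18,14,c); (18,15,c); (19,13,c); (19,14,c); (19,15,c); (23,1,c); (23,20,c); (23,22,c); (24,4,c); (24,20,c); (24,21,c); (25,7,c); (25,21,c); (25,22,c); (26,20,c); (26,21,c); (26,22,c)
step 3: rule r1; match: 0->16, 1->1, 2->13, 3->15; deleted nodes 16; deleted edges (16,1,c); (16,13,c); (16,15,c); added nodes 27, 28, 29, 30, 31, 32, 33; added edges (30,1,c); (30,27,c); (30,29,c); (31,13,c); (31,27,c); (31,28,c); (32,15,c); (32,28,c); (32,29,c); (33,27,c); (33,28,c); (33,29,c); result: nodes: 1:vx, 4:vx, 7:vx, 8:vx, 10:vx, 13:vx, 14:vx, 15:vx, 17:tri, 18:tri, 19:tri, 20:vx, 21:vx, 22:vx, 23:tri, 24:tri, 25:tri, 26:tri, 27:vx, 28:vx, 29:vx, 30:tri, 31:tri, 32:tri, 33:tri edges: (17,7,c); (17,13,c); (17,14,c); (18,8,c); (18,14,c); (18,15,c); (19,13,c); (19,14,c); (19,15,c); (23,1,c); (23,20,c); (23,22,c); (24,4,c); (24,20,c); (24,21,c); (25,7,c); (25,21,c); (25,22,c); (26,20,c); (26,21,c); (26,22,c); (30,1,c); (30,27,c); (30,29,c); (31,13,c); (31,27,c); (31,28,c); (32,15,c); (32,28,c); (32,29,c); (33,27,c); (33,28,c); (33,29,c)
final:
nodes: 1:vx, 4:vx, 7:vx, 8:vx, 10:vx, 13:vx, 14:vx, 15:vx, 17:tri, 18:tri, 19:tri, 20:vx, 21:vx, 22:vx, 23:tri, 24:tri, 25:tri, 26:tri, 27:vx, 28:vx, 29:vx, 30:tri, 31:tri, 32:tri, 33:tri
edges: (17,7,c); (17,13,c); (17,14,c); (18,8,c); (18,14,c); (18,15,c); (19,13,c); (19,14,c); (19,15,c); (23,1,c); (23,20,c); (23,22,c); (24,4,c); (24,20,c); (24,21,c); (25,7,c); (25,21,c); (25,22,c); (26,20,c); (26,21,c); (26,22,c); (30,1,c); (30,27,c); (30,29,c); (31,13,c); (31,27,c); (31,28,c); (32,15,c); (32,28,c); (32,29,c); (33,27,c); (33,28,c); (33,29,c)


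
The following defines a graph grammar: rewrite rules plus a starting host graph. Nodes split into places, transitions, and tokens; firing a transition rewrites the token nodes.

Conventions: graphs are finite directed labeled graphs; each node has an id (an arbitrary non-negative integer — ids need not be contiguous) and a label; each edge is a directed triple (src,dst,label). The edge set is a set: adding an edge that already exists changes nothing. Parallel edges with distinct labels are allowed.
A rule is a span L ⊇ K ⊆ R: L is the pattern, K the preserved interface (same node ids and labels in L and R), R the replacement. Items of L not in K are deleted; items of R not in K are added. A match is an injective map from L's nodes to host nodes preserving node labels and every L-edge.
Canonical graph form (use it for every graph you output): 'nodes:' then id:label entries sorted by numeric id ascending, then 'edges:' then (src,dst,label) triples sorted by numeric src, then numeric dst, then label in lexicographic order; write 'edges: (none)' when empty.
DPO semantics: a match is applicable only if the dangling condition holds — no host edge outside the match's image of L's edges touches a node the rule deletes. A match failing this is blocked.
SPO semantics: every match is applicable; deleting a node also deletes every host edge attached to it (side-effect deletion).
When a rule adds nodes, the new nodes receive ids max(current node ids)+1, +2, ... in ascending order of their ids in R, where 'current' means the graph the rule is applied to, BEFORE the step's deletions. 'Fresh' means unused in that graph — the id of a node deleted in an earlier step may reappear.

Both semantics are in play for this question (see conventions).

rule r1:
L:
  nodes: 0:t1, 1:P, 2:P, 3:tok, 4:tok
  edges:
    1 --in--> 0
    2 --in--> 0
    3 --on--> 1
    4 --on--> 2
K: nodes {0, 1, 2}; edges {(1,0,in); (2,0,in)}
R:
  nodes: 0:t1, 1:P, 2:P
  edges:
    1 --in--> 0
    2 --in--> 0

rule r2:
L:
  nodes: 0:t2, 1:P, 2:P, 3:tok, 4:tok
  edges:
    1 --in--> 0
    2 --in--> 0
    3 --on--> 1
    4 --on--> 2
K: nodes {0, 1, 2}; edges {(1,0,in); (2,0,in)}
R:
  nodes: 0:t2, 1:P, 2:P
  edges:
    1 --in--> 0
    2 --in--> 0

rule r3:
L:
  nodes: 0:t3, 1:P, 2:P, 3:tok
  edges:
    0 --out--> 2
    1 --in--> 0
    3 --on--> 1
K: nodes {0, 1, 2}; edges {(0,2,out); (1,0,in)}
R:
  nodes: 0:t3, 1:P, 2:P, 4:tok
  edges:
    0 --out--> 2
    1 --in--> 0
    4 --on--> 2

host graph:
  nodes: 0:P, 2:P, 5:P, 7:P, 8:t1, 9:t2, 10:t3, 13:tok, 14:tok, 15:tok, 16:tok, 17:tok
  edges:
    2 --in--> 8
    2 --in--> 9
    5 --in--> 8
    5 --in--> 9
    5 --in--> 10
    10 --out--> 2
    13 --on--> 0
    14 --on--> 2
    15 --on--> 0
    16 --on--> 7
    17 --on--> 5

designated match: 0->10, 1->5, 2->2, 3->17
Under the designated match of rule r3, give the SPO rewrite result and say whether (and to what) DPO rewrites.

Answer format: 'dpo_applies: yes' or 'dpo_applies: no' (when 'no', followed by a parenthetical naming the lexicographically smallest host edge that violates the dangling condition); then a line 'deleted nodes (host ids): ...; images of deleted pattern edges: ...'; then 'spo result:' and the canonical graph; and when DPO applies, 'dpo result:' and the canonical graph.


dpo_applies: yes
deleted nodes (host ids): 17; images of deleted pattern edges: (17,5,on)
spo result:
nodes: 0:P, 2:P, 5:P, 7:P, 8:t1, 9:t2, 10:t3, 13:tok, 14:tok, 15:tok, 16:tok, 18:tok
edges: (2,8,in); (2,9,in); (5,8,in); (5,9,in); (5,10,in); (10,2,out); (13,0,on); (14,2,on); (15,0,on); (16,7,on); (18,2,on)
dpo result:
nodes: 0:P, 2:P, 5:P, 7:P, 8:t1, 9:t2, 10:t3, 13:tok, 14:tok, 15:tok, 16:tok, 18:tok
edges: (2,8,in); (2,9,in); (5,8,in); (5,9,in); (5,10,in); (10,2,out); (13,0,on); (14,2,on); (15,0,on); (16,7,on); (18,2,on)


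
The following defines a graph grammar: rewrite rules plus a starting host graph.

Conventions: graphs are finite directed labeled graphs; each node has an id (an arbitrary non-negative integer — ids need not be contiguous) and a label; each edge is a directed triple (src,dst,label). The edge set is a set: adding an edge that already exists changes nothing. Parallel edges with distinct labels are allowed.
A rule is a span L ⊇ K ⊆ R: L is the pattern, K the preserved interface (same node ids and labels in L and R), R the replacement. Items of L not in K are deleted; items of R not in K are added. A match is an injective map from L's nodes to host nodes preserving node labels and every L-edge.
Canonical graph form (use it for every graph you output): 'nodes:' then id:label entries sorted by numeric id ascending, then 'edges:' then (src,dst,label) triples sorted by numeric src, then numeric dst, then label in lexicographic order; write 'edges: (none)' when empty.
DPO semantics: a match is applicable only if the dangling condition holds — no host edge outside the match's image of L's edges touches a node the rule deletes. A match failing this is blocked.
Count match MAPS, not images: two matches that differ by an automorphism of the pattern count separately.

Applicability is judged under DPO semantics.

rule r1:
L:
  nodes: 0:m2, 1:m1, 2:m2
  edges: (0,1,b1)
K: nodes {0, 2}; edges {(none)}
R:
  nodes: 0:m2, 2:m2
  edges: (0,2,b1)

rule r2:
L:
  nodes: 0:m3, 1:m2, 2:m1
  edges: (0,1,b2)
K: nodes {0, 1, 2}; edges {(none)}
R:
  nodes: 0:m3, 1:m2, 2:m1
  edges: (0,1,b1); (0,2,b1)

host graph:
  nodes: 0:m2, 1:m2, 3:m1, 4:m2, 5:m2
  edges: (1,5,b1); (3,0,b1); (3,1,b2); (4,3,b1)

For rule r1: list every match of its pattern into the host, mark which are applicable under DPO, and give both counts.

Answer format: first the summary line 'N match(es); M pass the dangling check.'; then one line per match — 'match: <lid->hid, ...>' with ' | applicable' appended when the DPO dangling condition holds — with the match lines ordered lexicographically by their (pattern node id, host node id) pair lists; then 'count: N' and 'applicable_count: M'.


3 match(es); 0 pass the dangling check.
match: 0->4, 1->3, 2->0
match: 0->4, 1->3, 2->1
match: 0->4, 1->3, 2->5
count: 3
applicable_count: 0


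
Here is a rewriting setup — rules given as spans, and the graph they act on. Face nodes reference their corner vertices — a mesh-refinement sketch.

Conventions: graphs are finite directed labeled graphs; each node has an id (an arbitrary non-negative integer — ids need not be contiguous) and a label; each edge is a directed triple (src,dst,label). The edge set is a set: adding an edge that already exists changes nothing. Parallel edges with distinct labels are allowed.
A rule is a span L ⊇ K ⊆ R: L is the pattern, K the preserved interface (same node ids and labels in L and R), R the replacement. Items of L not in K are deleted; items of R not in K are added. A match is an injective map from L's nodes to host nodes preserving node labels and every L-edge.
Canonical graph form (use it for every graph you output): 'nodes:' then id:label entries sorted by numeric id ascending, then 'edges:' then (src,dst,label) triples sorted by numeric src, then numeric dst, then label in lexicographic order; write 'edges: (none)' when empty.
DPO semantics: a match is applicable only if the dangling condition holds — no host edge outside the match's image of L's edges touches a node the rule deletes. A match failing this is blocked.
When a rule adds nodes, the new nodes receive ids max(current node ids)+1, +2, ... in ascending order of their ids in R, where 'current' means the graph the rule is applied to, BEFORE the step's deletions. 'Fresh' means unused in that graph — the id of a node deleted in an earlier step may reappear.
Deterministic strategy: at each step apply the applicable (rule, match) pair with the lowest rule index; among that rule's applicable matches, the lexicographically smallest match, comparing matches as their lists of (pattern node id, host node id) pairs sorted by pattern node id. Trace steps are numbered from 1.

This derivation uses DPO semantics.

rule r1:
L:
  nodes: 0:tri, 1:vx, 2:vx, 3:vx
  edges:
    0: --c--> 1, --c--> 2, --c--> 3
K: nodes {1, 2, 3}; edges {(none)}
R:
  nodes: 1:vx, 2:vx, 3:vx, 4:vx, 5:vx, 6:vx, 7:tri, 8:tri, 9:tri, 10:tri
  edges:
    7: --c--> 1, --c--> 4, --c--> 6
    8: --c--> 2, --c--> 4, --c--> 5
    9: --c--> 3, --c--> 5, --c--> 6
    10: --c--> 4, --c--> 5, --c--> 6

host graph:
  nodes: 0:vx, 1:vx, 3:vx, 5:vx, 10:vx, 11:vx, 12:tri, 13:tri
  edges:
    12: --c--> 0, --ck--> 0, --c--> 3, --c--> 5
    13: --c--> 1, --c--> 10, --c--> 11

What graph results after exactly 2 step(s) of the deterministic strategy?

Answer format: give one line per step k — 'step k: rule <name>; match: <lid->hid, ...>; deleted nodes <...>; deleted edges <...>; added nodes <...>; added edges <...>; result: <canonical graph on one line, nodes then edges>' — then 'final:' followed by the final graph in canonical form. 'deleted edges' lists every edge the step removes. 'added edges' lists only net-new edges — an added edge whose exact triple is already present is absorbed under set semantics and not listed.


step 1: rule r1; match: 0->13, 1->1, 2->10, 3->11; deleted nodes 13; deleted edges (13,1,c); (13,10,c); (13,11,c); added nodes 14, 15, 16, 17, 18, 19, 20; added edges (17,1,c); (17,14,c); (17,16,c); (18,10,c); (18,14,c); (18,15,c); (19,11,c); (19,15,c); (19,16,c); (20,14,c); (20,15,c); (20,16,c); result: nodes: 0:vx, 1:vx, 3:vx, 5:vx, 10:vx, 11:vx, 12:tri, 14:vx, 15:vx, 16:vx, 17:tri, 18:tri, 19:tri, 20:tri edges: (12,0,c); (12,0,ck); (12,3,c); (12,5,c); (17,1,c); (17,14,c); (17,16,c); (18,10,c); (18,14,c); (18,15,c); (19,11,c); (19,15,c); (19,16,c); (20,14,c); (20,15,c); (20,16,c)
step 2: rule r1; match: 0->17, 1->1, 2->14, 3->16; deleted nodes 17; deleted edges (17,1,c); (17,14,c); (17,16,c); added nodes 21, 22, 23, 24, 25, 26, 27; added edges (24,1,c); (24,21,c); (24,23,c); (25,14,c); (25,21,c); (25,22,c); (26,16,c); (26,22,c); (26,23,c); (27,21,c); (27,22,c); (27,23,c); result: nodes: 0:vx, 1:vx, 3:vx, 5:vx, 10:vx, 11:vx, 12:tri, 14:vx, 15:vx, 16:vx, 18:tri, 19:tri, 20:tri, 21:vx, 22:vx, 23:vx, 24:tri, 25:tri, 26:tri, 27:tri edges: (12,0,c); (12,0,ck); (12,3,c); (12,5,c); (18,10,c); (18,14,c); (18,15,c); (19,11,c); (19,15,c); (19,16,c); (20,14,c); (20,15,c); (20,16,c); (24,1,c); (24,21,c); (24,23,c); (25,14,c); (25,21,c); (25,22,c); (26,16,c); (26,22,c); (26,23,c); (27,21,c); (27,22,c); (27,23,c)
final:
nodes: 0:vx, 1:vx, 3:vx, 5:vx, 10:vx, 11:vx, 12:tri, 14:vx, 15:vx, 16:vx, 18:tri, 19:tri, 20:tri, 21:vx, 22:vx, 23:vx, 24:tri, 25:tri, 26:tri, 27:tri
edges: (12,0,c); (12,0,ck); (12,3,c); (12,5,c); (18,10,c); (18,14,c); (18,15,c); (19,11,c); (19,15,c); (19,16,c); (20,14,c); (20,15,c); (20,16,c); (24,1,c); (24,21,c); (24,23,c); (25,14,c); (25,21,c); (25,22,c); (26,16,c); (26,22,c); (26,23,c); (27,21,c); (27,22,c); (27,23,c)


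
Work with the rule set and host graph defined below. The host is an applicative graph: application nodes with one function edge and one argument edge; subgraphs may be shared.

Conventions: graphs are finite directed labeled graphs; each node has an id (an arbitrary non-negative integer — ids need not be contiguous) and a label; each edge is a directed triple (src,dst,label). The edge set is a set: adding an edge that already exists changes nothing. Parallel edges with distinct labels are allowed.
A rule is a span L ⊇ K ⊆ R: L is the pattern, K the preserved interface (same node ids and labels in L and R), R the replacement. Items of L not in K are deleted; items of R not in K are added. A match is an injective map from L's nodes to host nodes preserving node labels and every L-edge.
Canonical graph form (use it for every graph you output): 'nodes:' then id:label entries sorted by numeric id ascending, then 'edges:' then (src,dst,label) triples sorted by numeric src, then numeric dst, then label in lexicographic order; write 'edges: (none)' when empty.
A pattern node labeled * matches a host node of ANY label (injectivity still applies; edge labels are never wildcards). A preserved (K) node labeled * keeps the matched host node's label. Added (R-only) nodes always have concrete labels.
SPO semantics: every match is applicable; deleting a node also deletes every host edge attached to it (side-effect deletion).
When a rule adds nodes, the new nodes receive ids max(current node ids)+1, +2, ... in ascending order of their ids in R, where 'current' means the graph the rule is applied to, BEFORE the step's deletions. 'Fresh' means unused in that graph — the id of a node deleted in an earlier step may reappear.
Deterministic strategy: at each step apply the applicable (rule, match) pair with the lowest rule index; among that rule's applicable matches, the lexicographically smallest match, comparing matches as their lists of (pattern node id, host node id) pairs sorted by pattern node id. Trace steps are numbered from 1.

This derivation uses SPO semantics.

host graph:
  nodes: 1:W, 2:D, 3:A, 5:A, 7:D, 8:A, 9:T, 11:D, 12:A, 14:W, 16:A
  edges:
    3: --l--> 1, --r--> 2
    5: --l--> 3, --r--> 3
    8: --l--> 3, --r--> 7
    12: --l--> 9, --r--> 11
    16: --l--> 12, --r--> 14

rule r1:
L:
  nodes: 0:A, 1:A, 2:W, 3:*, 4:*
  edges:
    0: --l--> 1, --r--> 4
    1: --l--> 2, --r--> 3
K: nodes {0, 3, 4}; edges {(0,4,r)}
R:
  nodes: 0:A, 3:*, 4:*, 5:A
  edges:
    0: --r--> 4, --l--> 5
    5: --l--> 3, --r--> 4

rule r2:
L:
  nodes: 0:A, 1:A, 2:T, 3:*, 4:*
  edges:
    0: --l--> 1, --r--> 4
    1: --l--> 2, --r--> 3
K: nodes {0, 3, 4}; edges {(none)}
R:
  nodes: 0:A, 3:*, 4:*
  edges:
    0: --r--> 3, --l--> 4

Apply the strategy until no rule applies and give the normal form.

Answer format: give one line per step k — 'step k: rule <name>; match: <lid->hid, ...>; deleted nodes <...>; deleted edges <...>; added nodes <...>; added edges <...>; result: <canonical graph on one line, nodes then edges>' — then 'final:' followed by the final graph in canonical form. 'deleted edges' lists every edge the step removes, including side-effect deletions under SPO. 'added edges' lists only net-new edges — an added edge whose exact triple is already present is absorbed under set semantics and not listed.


step 1: rule r1; match: 0->8, 1->3, 2->1, 3->2, 4->7; deleted nodes 1, 3; deleted edges (3,1,l); (3,2,r); (5,3,l); (5,3,r); (8,3,l); added nodes 17; added edges (8,17,l); (17,2,l); (17,7,r); result: nodes: 2:D, 5:A, 7:D, 8:A, 9:T, 11:D, 12:A, 14:W, 16:A, 17:A edges: (8,7,r); (8,17,l); (12,9,l); (12,11,r); (16,12,l); (16,14,r); (17,2,l); (17,7,r)
step 2: rule r2; match: 0->16, 1->12, 2->9, 3->11, 4->14; deleted nodes 9, 12; deleted edges (12,9,l); (12,11,r); (16,12,l); (16,14,r); added nodes (none); added edges (16,11,r); (16,14,l); result: nodes: 2:D, 5:A, 7:D, 8:A, 11:D, 14:W, 16:A, 17:A edges: (8,7,r); (8,17,l); (16,11,r); (16,14,l); (17,2,l); (17,7,r)
final:
nodes: 2:D, 5:A, 7:D, 8:A, 11:D, 14:W, 16:A, 17:A
edges: (8,7,r); (8,17,l); (16,11,r); (16,14,l); (17,2,l); (17,7,r)
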